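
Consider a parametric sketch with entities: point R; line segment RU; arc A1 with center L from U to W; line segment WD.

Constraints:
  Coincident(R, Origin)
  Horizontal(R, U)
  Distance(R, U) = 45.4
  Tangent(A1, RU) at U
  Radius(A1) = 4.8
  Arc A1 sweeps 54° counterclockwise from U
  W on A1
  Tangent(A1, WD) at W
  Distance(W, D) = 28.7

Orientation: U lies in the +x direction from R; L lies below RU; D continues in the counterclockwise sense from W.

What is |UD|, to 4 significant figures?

32.64

R is at the origin; R and U share the same y with |RU| = 45.4 and U on the +x side, so U = (45.40, 0.000). Tangency of A1 to RU means the radius LU is perpendicular to RU, so L = U + (0, -4.8) = (45.40, -4.800). On A1, U sits at bearing 90° from L; a 54° counterclockwise sweep puts W at bearing 144°, so W = L + 4.8·(cos 144°, sin 144°) = (41.52, -1.979). The tangent condition forces LW to be normal to WD, so WD runs along (−sin 144°, cos 144°); with |WD| = 28.7, D = (24.65, -25.20). Then |UD| = |D − U| = 32.64.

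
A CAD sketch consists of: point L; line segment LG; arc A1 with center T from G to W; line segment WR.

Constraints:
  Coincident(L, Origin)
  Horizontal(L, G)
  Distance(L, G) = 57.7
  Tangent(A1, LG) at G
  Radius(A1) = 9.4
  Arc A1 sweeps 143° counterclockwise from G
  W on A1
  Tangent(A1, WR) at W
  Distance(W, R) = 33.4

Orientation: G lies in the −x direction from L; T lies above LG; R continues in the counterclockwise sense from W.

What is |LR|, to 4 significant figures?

86.98

L is at the origin; L and G share the same y with |LG| = 57.7 and G on the −x side, so G = (-57.70, 0.000). Tangency of A1 to LG means the radius TG is perpendicular to LG, so T = G + (0, 9.4) = (-57.70, 9.400). On A1, G sits at bearing -90° from T; a 143° counterclockwise sweep puts W at bearing 53°, so W = T + 9.4·(cos 53°, sin 53°) = (-52.04, 16.91). Tangency of A1 to WR means the radius TW is perpendicular to WR, so WR runs along (−sin 53°, cos 53°); with |WR| = 33.4, R = (-78.72, 37.01). Then |LR| = |R − L| = 86.98.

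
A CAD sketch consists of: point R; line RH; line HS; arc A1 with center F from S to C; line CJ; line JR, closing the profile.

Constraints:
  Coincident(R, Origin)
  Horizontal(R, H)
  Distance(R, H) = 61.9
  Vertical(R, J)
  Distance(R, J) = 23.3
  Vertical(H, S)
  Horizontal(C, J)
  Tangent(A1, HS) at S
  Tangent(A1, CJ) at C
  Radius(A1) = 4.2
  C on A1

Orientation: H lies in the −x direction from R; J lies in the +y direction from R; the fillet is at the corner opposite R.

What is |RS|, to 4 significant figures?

64.78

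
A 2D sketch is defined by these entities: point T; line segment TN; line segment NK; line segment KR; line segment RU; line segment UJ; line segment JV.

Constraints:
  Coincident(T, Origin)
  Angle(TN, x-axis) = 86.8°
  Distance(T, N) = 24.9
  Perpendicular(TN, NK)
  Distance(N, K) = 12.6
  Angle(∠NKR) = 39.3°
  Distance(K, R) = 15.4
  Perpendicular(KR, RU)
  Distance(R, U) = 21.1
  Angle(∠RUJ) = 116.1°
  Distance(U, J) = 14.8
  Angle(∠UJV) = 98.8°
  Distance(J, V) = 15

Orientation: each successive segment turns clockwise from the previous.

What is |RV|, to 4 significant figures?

26.70

T is at the origin; TN runs at 86.8° with length 24.9, so N = (1.390, 24.86). The perpendicularity gives NK at right angles to TN, so NK runs at -3.200°; with |NK| = 12.6, K = (13.97, 24.16). ∠NKR = 39.3° gives KR at -143.9° from the x-axis; with |KR| = 15.4, R = (1.527, 15.08). The perpendicularity gives RU at right angles to KR, so RU runs at 126.1°; with |RU| = 21.1, U = (-10.90, 32.13). ∠RUJ = 116.1° gives UJ at 62.20° from the x-axis; with |UJ| = 14.8, J = (-4.002, 45.22). ∠UJV = 98.8° gives JV at -19.00° from the x-axis; with |JV| = 15.0, V = (10.18, 40.34). Then |RV| = |V − R| = 26.70.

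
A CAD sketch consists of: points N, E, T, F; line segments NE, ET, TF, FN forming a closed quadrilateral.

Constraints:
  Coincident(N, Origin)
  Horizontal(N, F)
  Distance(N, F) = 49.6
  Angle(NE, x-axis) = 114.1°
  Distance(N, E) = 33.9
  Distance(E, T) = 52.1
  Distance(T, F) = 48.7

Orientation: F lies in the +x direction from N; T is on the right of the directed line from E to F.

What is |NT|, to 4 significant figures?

18.40

Checks: |ET| = 52.10 ✓; |TF| = 48.70 ✓.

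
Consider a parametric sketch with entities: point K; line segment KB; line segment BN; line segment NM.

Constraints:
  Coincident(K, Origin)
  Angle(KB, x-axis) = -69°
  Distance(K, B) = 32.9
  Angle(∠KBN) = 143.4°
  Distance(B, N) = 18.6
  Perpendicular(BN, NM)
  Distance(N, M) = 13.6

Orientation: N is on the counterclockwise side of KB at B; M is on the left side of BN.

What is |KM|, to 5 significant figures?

45.413

K is at the origin; KB runs at -69.0° with length 32.9, so B = 32.9·(cos -69.0°, sin -69.0°) = (11.790, -30.715). ∠KBN = 143.4°, so BN runs at -69.0° + (180° − 143.4°) = -32.400° from the x-axis; with |BN| = 18.6, N = B + 18.6·(cos -32.400°, sin -32.400°) = (27.495, -40.681). BN ⟂ NM; with |NM| = 13.6 on the left of BN, M = N + 13.6·(0.53583, 0.84433) = (34.782, -29.198). Then |KM| = |M − K| = 45.413.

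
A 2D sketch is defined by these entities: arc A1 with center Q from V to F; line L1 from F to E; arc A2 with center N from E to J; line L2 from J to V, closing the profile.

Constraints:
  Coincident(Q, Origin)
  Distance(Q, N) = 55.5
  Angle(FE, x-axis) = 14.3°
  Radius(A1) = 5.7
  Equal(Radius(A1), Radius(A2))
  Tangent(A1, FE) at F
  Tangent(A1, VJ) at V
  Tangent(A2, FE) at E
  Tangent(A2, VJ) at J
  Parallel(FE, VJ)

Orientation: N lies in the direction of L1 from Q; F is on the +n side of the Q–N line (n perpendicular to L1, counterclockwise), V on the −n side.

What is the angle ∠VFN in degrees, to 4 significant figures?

84.14°

Q is at the origin and N lies 55.5 along u from Q, so N = 55.5·u = (53.78, 13.71). Tangency of A1 to both parallel lines with radius 5.7 puts F and V at Q ± 5.7·n: F = (-1.408, 5.523), V = (1.408, -5.523). Then cos ∠VFN = FV·FN / (|FV||FN|), giving 84.14°.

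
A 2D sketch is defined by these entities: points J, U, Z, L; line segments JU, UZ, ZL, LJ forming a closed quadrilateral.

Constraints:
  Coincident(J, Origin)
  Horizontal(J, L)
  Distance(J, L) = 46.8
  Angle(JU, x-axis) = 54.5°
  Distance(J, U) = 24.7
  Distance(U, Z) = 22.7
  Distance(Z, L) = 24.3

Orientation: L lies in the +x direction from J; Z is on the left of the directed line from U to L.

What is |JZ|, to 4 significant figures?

43.11

J is at the origin; JL is horizontal with |JL| = 46.8 and L in +x, so L = (46.8, 0). JU runs at 54.5° with |JU| = 24.7, so U = (14.34, 20.11). Z is determined by |UZ| = 22.7 and |ZL| = 24.3 together: it lies at the intersection of circle(U, 22.7) and circle(L, 24.3). With |UL| = 38.18, the foot of the radical line on UL is 18.11 from U and the perpendicular offset is √(22.7² − 18.11²) = 13.69. Taking the left-of-UL solution: Z = (36.95, 22.21).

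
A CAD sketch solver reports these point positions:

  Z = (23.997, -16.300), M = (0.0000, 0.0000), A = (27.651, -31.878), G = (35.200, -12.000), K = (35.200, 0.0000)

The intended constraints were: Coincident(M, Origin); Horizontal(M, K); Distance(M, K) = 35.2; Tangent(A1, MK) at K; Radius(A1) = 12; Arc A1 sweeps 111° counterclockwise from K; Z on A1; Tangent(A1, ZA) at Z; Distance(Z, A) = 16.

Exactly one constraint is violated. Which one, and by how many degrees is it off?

Tangent(A1, ZA) at Z — off by 7.80°.

M = (0.00, 0.00) ✓; M.y = 0.00, K.y = 0.00 ✓; |MK| = 35.20 ✓; ∠(GK, KM) = 90.00° ✓; |GK| = 12.00 ✓; bearing(G→Z) − bearing(G→K) = 111.0° ✓; |GZ| = 12.00 ✓; ∠(GZ, ZA) = 97.80° ✗; |ZA| = 16.00 ✓.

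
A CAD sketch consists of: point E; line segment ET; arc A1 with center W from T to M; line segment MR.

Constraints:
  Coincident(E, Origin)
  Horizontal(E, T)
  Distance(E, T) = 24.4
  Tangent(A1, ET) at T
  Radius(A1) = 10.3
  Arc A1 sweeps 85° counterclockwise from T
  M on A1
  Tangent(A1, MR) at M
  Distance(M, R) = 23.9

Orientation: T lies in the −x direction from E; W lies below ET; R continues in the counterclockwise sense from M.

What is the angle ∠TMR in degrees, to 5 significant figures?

137.50°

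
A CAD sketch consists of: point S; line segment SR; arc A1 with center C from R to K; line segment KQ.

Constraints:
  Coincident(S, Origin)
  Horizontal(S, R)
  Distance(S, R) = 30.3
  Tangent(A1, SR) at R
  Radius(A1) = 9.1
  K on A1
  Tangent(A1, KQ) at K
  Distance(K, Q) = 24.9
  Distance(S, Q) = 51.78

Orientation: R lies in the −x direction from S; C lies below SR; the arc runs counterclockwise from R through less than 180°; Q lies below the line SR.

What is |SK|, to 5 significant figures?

40.477

Checks: |CK| = 9.100 ✓; ∠(CK, KQ) = 90.00° ✓; |KQ| = 24.90 ✓; |SQ| = 51.78 ✓.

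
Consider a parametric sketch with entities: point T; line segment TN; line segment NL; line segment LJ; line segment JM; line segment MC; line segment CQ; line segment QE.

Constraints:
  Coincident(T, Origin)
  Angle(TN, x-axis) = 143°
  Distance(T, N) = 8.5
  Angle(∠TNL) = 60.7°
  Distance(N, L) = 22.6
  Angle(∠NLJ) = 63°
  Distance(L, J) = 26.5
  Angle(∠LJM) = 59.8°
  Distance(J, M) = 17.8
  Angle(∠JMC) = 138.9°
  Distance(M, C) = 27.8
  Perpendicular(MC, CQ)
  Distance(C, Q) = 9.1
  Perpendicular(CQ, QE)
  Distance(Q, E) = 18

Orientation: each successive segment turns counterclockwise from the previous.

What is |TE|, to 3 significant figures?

10.1

T is at the origin; TN runs at 143.0° with length 8.5, so N = (-6.79, 5.12). ∠TNL = 60.7° gives NL at -97.7° from the x-axis; with |NL| = 22.6, L = (-9.82, -17.3). ∠NLJ = 63.0° gives LJ at 19.3° from the x-axis; with |LJ| = 26.5, J = (15.2, -8.52). ∠LJM = 59.8° gives JM at 140° from the x-axis; with |JM| = 17.8, M = (1.66, 3.04). ∠JMC = 138.9° gives MC at -179° from the x-axis; with |MC| = 27.8, C = (-26.1, 2.75). MC is perpendicular to CQ, so CQ runs at -89.4°; with |CQ| = 9.1, Q = (-26.0, -6.35). CQ ⟂ QE, so QE runs at 0.600°; with |QE| = 18.0, E = (-8.05, -6.16). Then |TE| = |E − T| = 10.1.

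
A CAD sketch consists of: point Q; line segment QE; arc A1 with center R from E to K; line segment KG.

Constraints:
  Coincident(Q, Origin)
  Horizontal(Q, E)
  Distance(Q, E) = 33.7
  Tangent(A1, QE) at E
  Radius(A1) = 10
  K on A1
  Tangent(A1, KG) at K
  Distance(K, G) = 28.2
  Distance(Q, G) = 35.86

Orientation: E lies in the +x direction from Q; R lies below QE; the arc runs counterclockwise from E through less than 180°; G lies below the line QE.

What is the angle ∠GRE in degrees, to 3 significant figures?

140°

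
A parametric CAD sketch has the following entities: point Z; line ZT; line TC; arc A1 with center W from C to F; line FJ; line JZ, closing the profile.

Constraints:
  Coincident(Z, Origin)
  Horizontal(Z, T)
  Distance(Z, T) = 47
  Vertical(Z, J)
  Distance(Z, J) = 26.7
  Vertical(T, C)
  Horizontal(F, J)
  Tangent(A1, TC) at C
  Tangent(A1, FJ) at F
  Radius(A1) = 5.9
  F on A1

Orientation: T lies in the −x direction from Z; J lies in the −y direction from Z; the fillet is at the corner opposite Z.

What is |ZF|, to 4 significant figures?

49.01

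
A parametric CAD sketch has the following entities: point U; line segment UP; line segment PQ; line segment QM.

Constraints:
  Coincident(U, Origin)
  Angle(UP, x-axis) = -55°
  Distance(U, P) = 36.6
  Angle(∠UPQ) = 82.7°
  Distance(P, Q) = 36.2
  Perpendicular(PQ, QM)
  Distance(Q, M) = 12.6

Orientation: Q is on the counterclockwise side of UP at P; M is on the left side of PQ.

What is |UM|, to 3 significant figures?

39.5

U is at the origin; UP runs at -55.0° with length 36.6, so P = 36.6·(cos -55.0°, sin -55.0°) = (21.0, -30.0). ∠UPQ = 82.7°, so PQ runs at -55.0° + (180° − 82.7°) = 42.3° from the x-axis; with |PQ| = 36.2, Q = P + 36.2·(cos 42.3°, sin 42.3°) = (47.8, -5.62). PQ ⟂ QM; with |QM| = 12.6 on the left of PQ, M = Q + 12.6·(-0.673, 0.740) = (39.3, 3.70). Then |UM| = |M − U| = 39.5.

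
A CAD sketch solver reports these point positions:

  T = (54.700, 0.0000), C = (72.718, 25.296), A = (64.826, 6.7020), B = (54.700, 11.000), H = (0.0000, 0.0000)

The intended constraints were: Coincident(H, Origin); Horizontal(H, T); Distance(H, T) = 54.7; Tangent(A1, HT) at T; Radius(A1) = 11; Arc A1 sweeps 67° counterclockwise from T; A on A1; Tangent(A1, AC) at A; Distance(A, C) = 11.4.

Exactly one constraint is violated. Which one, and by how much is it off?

Distance(A, C) = 11.4 — off by 8.80.

H = (0.00, 0.00) ✓; H.y = 0.00, T.y = 0.00 ✓; |HT| = 54.70 ✓; ∠(BT, TH) = 90.00° ✓; |BT| = 11.00 ✓; bearing(B→A) − bearing(B→T) = 67.00° ✓; |BA| = 11.00 ✓; ∠(BA, AC) = 90.00° ✓; |AC| = 20.20 ✗.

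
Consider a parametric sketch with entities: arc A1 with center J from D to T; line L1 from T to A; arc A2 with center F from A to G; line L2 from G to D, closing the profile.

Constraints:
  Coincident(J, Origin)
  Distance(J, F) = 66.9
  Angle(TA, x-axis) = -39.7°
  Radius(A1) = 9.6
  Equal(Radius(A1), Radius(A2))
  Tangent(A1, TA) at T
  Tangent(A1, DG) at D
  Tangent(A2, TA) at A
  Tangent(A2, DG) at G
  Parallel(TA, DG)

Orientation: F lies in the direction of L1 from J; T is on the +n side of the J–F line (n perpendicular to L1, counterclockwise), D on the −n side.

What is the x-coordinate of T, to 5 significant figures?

6.1322

The slot axis is L1's direction at -39.7°, so u = (cos -39.7°, sin -39.7°) = (0.76940, -0.63877) and n = (−sin -39.7°, cos -39.7°) = (0.63877, 0.76940). J is at the origin and F lies 66.9 along u from J, so F = 66.9·u = (51.473, -42.734). Tangency of A1 to both parallel lines with radius 9.6 puts T and D at J ± 9.6·n: T = (6.1322, 7.3862), D = (-6.1322, -7.3862). So T.x = 6.1322.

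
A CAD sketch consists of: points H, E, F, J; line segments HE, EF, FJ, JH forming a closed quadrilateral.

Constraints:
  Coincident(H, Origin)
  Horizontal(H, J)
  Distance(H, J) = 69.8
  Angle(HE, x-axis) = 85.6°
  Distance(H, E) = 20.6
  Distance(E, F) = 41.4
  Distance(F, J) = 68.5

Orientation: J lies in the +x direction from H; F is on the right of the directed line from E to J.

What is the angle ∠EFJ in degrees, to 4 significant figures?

76.43°

Checks: |EF| = 41.40 ✓; |FJ| = 68.50 ✓.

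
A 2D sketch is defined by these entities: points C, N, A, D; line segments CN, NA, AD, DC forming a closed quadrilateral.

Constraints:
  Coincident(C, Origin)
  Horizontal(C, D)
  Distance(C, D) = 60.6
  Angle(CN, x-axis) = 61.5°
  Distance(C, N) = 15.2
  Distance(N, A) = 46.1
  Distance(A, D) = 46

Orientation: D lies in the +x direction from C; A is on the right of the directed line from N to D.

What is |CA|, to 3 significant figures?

38.4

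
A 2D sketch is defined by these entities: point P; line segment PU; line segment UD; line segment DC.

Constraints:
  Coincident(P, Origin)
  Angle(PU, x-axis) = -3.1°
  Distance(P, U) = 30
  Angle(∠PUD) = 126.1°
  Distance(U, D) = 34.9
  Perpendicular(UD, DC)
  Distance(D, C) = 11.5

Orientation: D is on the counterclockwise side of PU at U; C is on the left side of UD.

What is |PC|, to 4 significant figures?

54.10

P is at the origin; PU runs at -3.1° with length 30.0, so U = 30.0·(cos -3.1°, sin -3.1°) = (29.96, -1.622). ∠PUD = 126.1°, so UD runs at -3.1° + (180° − 126.1°) = 50.80° from the x-axis; with |UD| = 34.9, D = U + 34.9·(cos 50.80°, sin 50.80°) = (52.01, 25.42). UD ⟂ DC; with |DC| = 11.5 on the left of UD, C = D + 11.5·(-0.7749, 0.6320) = (43.10, 32.69). Then |PC| = |C − P| = 54.10.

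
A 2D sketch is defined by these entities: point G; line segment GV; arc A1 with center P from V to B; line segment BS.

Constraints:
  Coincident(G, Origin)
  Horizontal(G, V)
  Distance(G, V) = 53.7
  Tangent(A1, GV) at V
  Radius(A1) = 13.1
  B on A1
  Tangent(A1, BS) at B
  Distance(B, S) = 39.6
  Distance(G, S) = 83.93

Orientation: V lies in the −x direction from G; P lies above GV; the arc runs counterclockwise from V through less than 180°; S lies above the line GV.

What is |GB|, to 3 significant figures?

47.4

G is at the origin; G and V share the same y with |GV| = 53.7 and V on the −x side, so V = (-53.7, 0.00). The tangent condition forces PV to be normal to GV, so P = V + (0, 13.1) = (-53.7, 13.1). Since PB ⟂ BS (tangency), |PS| = √(13.1² + 39.6²) = 41.7 regardless of where B sits on A1. So S lies on both circle(G, 83.93) and circle(P, 41.7); the above-GV intersection is S = (-64.8, 53.3). B is the foot of the tangent from S: B = (-42.8, 20.4).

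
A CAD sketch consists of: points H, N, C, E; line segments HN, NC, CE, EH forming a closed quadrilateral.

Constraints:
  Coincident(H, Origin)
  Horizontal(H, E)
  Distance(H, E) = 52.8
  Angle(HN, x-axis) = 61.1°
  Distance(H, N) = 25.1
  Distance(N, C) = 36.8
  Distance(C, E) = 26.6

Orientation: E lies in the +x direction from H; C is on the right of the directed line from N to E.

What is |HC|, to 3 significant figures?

30.6

Checks: H = (0.00, 0.00) ✓; |NC| = 36.80 ✓; |CE| = 26.60 ✓.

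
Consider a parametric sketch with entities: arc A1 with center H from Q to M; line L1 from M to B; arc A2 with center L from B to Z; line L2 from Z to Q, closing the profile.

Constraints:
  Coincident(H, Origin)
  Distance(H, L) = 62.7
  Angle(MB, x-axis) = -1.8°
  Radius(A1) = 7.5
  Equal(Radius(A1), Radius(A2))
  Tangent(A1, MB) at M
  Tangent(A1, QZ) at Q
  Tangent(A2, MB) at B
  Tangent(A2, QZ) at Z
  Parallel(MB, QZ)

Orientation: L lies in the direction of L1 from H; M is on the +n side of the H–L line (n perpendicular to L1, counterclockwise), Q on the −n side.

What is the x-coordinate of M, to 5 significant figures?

0.23558

The slot axis is L1's direction at -1.8°, so u = (cos -1.8°, sin -1.8°) = (0.99951, -0.031411) and n = (−sin -1.8°, cos -1.8°) = (0.031411, 0.99951). H is at the origin and L lies 62.7 along u from H, so L = 62.7·u = (62.669, -1.9695). Tangency of A1 to both parallel lines with radius 7.5 puts M and Q at H ± 7.5·n: M = (0.23558, 7.4963), Q = (-0.23558, -7.4963). So M.x = 0.23558.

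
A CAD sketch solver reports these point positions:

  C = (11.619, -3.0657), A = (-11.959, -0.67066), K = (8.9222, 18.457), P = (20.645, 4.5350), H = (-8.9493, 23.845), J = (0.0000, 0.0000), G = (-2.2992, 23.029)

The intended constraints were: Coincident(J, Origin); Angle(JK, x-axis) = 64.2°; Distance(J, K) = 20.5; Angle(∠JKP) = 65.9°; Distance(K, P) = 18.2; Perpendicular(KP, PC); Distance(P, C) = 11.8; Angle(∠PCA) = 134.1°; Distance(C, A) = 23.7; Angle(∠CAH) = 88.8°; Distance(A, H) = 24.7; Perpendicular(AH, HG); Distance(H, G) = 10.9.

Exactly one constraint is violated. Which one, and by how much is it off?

Distance(H, G) = 10.9 — off by 4.20.

J = (0.00, 0.00) ✓; JK at 64.20° ✓; |JK| = 20.50 ✓; ∠JKP = 65.90° ✓; |KP| = 18.20 ✓; ∠(KP, PC) = 90.00° ✓; |PC| = 11.80 ✓; ∠PCA = 134.1° ✓; |CA| = 23.70 ✓; ∠CAH = 88.80° ✓; |AH| = 24.70 ✓; ∠(AH, HG) = 90.00° ✓; |HG| = 6.700 ✗.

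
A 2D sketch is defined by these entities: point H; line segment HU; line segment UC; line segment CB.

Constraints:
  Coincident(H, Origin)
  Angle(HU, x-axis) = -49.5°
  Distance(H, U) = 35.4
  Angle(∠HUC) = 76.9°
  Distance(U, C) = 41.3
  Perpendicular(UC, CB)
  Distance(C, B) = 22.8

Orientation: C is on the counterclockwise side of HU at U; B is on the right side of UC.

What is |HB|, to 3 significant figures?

66.2

H is at the origin; HU runs at -49.5° with length 35.4, so U = 35.4·(cos -49.5°, sin -49.5°) = (23.0, -26.9). ∠HUC = 76.9°, so UC runs at -49.5° + (180° − 76.9°) = 53.6° from the x-axis; with |UC| = 41.3, C = U + 41.3·(cos 53.6°, sin 53.6°) = (47.5, 6.32). The perpendicularity gives CB at right angles to UC; with |CB| = 22.8 on the right of UC, B = C + 22.8·(0.805, -0.593) = (65.9, -7.21). Then |HB| = |B − H| = 66.2.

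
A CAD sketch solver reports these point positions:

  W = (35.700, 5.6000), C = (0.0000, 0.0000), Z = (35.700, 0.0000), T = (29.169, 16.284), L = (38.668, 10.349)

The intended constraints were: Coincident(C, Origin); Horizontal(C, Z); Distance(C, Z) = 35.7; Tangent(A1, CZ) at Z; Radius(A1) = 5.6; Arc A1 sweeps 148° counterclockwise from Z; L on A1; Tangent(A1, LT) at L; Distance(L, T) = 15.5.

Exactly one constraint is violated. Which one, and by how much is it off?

Distance(L, T) = 15.5 — off by 4.30.

C = (0.00, 0.00) ✓; C.y = 0.00, Z.y = 0.00 ✓; |CZ| = 35.70 ✓; ∠(WZ, ZC) = 90.00° ✓; |WZ| = 5.600 ✓; bearing(W→L) − bearing(W→Z) = 148.0° ✓; |WL| = 5.600 ✓; ∠(WL, LT) = 89.99° ✓; |LT| = 11.20 ✗.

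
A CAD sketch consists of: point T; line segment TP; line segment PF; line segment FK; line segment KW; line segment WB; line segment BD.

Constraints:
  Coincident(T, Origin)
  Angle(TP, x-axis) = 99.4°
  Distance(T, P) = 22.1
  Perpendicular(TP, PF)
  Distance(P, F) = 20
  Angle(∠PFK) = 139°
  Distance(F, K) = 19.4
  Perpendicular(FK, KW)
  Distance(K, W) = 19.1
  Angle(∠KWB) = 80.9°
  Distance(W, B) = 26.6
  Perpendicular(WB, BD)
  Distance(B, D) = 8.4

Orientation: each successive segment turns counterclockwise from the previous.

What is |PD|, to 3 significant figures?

11.6

T is at the origin; TP runs at 99.4° with length 22.1, so P = (-3.61, 21.8). TP ⟂ PF, so PF runs at -171°; with |PF| = 20.0, F = (-23.3, 18.5). ∠PFK = 139.0° gives FK at -130° from the x-axis; with |FK| = 19.4, K = (-35.7, 3.59). FK is perpendicular to KW, so KW runs at -39.6°; with |KW| = 19.1, W = (-21.0, -8.59). ∠KWB = 80.9° gives WB at 59.5° from the x-axis; with |WB| = 26.6, B = (-7.49, 14.3). The perpendicularity gives BD at right angles to WB, so BD runs at 150°; with |BD| = 8.4, D = (-14.7, 18.6). Then |PD| = |D − P| = 11.6.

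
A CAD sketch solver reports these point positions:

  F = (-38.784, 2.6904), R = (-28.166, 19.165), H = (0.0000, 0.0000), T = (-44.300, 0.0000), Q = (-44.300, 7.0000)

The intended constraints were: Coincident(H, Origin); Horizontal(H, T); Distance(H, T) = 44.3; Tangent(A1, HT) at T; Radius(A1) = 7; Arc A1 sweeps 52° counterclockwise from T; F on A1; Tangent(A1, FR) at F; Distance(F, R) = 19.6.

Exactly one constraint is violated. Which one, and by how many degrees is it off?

Tangent(A1, FR) at F — off by 5.20°.

H = (0.00, 0.00) ✓; H.y = 0.00, T.y = 0.00 ✓; |HT| = 44.30 ✓; ∠(QT, TH) = 90.00° ✓; |QT| = 7.000 ✓; bearing(Q→F) − bearing(Q→T) = 52.00° ✓; |QF| = 7.000 ✓; ∠(QF, FR) = 84.80° ✗; |FR| = 19.60 ✓.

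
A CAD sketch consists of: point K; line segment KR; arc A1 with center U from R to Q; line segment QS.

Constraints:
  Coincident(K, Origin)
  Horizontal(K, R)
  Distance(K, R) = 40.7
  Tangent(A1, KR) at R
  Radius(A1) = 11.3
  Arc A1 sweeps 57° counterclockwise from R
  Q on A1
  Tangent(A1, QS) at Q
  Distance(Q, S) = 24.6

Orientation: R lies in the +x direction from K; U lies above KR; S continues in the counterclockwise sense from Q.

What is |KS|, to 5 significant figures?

68.602

On A1, R sits at bearing -90° from U; a 57° counterclockwise sweep puts Q at bearing -33°, so Q = U + 11.3·(cos -33°, sin -33°) = (50.177, 5.1456). Since A1 is tangent to QS there, UQ ⟂ QS, so QS runs along (−sin -33°, cos -33°); with |QS| = 24.6, S = (63.575, 25.777). Then |KS| = |S − K| = 68.602.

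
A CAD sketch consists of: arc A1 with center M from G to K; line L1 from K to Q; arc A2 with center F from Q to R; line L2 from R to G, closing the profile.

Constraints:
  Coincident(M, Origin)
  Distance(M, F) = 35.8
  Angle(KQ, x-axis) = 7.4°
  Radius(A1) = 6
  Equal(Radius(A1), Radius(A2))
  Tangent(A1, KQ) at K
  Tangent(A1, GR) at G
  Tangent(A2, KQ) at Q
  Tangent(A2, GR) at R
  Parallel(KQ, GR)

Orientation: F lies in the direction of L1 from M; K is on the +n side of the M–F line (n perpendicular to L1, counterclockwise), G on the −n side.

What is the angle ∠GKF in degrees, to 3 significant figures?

80.5°

The slot axis is L1's direction at 7.4°, so u = (cos 7.4°, sin 7.4°) = (0.992, 0.129) and n = (−sin 7.4°, cos 7.4°) = (-0.129, 0.992). M is at the origin and F lies 35.8 along u from M, so F = 35.8·u = (35.5, 4.61). Tangency of A1 to both parallel lines with radius 6.0 puts K and G at M ± 6.0·n: K = (-0.773, 5.95), G = (0.773, -5.95). Then cos ∠GKF = KG·KF / (|KG||KF|), giving 80.5°.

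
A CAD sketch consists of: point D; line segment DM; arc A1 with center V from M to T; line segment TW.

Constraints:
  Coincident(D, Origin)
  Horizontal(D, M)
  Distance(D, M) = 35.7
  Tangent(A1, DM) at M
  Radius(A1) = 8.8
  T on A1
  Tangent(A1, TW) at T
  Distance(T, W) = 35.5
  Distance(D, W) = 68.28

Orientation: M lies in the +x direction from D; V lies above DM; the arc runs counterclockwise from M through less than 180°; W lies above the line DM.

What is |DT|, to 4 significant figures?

44.39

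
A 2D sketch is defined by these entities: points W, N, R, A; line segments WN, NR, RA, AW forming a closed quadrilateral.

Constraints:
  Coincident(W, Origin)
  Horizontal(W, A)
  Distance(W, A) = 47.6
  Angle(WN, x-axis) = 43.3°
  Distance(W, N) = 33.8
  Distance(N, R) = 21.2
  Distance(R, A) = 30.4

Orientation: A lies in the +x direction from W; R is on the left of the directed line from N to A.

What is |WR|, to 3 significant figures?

53.9

W is at the origin; WA is horizontal with |WA| = 47.6 and A in +x, so A = (47.6, 0). WN runs at 43.3° with |WN| = 33.8, so N = (24.6, 23.2). R is determined by |NR| = 21.2 and |RA| = 30.4 together: it lies at the intersection of circle(N, 21.2) and circle(A, 30.4). With |NA| = 32.7, the foot of the radical line on NA is 9.06 from N and the perpendicular offset is √(21.2² − 9.06²) = 19.2. Taking the left-of-NA solution: R = (44.6, 30.3).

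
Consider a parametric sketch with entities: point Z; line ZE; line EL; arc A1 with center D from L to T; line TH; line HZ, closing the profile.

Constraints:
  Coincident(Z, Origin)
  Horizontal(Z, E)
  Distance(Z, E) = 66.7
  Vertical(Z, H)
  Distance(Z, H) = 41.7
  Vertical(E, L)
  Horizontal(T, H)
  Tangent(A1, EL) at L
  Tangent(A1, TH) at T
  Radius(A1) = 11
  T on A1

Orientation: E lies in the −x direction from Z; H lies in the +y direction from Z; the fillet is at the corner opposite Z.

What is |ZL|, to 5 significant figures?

73.426

The virtual corner opposite Z is at (-66.700, 41.700). A1 meets EL tangentially, so DL is at right angles to EL and A1 meets TH tangentially, so DT is at right angles to TH, with radius 11.0, so the center D sits 11.0 in from both sides at D = (-55.700, 30.700). That places the tangent points at L = (-66.700, 30.700) on EL and T = (-55.700, 41.700) on TH. Then |ZL| = |L − Z| = 73.426.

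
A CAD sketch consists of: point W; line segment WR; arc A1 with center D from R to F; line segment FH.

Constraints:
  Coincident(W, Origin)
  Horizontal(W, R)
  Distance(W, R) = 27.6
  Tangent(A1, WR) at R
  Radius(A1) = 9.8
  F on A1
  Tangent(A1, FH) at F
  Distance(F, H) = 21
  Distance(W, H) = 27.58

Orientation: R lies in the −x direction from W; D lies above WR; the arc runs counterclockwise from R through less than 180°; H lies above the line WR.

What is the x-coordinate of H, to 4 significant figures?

-10.54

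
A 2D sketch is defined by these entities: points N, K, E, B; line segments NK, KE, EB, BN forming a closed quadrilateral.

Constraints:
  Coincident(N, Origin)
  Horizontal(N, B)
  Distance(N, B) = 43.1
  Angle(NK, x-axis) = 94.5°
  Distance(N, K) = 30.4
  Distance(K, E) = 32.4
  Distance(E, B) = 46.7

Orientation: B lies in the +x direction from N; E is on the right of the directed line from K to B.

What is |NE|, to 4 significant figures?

4.114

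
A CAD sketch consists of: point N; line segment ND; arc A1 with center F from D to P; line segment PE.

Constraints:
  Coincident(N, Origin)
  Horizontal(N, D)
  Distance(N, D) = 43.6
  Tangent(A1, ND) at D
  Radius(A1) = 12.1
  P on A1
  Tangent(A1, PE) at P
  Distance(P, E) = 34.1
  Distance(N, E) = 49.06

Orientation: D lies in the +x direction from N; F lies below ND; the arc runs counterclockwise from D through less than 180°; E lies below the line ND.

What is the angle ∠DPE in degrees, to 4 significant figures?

141.4°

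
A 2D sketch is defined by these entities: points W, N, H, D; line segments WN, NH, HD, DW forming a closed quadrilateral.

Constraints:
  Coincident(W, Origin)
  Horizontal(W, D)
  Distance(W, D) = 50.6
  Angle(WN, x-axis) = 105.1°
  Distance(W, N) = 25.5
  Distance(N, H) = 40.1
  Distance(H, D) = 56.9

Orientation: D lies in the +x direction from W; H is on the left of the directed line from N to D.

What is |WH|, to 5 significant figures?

55.830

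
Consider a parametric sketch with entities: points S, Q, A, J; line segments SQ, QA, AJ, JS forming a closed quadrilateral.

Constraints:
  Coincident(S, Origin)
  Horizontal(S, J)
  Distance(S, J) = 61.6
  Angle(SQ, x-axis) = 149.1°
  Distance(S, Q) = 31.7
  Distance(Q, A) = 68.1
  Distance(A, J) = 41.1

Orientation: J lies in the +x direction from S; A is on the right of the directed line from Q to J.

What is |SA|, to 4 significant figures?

36.62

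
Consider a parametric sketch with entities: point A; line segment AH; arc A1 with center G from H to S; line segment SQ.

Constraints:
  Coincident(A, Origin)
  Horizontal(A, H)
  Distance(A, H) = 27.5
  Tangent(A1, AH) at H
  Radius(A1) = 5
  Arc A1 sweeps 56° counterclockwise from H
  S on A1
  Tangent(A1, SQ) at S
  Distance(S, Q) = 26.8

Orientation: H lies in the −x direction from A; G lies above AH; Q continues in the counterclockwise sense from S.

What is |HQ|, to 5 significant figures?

31.024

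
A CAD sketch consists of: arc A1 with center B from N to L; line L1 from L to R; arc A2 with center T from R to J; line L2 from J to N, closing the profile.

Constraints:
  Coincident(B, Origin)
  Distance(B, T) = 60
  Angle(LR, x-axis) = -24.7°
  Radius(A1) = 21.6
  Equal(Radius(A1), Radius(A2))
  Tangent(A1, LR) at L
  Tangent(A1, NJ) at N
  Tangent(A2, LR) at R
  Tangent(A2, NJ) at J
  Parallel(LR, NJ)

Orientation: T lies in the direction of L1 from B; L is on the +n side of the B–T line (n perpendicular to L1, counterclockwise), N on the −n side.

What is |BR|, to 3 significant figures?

63.8

The slot axis is L1's direction at -24.7°, so u = (cos -24.7°, sin -24.7°) = (0.909, -0.418) and n = (−sin -24.7°, cos -24.7°) = (0.418, 0.909). B is at the origin and T lies 60.0 along u from B, so T = 60.0·u = (54.5, -25.1). Tangency of A1 to both parallel lines with radius 21.6 puts L and N at B ± 21.6·n: L = (9.03, 19.6), N = (-9.03, -19.6). Equal radii place R and J the same way about T: R = T + 21.6·n = (63.5, -5.45), J = T − 21.6·n = (45.5, -44.7). Then |BR| = |R − B| = 63.8.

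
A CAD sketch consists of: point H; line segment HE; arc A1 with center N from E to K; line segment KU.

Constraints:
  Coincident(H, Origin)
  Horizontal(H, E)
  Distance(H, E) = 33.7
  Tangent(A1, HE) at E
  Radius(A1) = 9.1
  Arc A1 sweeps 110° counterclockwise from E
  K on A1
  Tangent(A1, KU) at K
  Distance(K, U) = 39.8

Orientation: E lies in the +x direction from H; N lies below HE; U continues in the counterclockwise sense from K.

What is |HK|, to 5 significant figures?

27.957

H is at the origin; HE is horizontal with |HE| = 33.7 and E on the +x side, so E = (33.700, 0.0000). Since A1 is tangent to HE there, NE ⟂ HE, so N = E + (0, -9.1) = (33.700, -9.1000). On A1, E sits at bearing 90° from N; a 110° counterclockwise sweep puts K at bearing 200°, so K = N + 9.1·(cos 200°, sin 200°) = (25.149, -12.212). Then |HK| = |K − H| = 27.957.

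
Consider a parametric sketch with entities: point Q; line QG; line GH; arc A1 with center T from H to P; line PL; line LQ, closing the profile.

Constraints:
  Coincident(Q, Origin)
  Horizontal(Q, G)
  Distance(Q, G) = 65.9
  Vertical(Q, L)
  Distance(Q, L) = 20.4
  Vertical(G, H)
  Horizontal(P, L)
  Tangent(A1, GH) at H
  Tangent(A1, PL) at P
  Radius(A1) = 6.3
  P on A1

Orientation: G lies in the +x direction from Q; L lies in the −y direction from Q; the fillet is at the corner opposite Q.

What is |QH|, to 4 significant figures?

67.39

Q is at the origin; Q and G share the same y with |QG| = 65.9 and G on the +x side, so G = (65.90, 0.000). Q and L share the same x with |QL| = 20.4 and L on the −y side, so L = (0.000, -20.40). The virtual corner opposite Q is at (65.90, -20.40). Tangency of A1 to GH means the radius TH is perpendicular to GH and A1 meets PL tangentially, so TP is at right angles to PL, with radius 6.3, so the center T sits 6.3 in from both sides at T = (59.60, -14.10). That places the tangent points at H = (65.90, -14.10) on GH and P = (59.60, -20.40) on PL. Then |QH| = |H − Q| = 67.39.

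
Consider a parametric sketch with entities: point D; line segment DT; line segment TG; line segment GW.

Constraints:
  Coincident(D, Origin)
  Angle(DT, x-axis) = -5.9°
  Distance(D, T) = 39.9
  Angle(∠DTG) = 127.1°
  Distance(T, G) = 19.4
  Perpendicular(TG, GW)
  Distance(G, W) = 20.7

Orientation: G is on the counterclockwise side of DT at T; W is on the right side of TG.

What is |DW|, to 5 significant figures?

68.178

D is at the origin; DT runs at -5.9° with length 39.9, so T = 39.9·(cos -5.9°, sin -5.9°) = (39.689, -4.1014). ∠DTG = 127.1°, so TG runs at -5.9° + (180° − 127.1°) = 47.000° from the x-axis; with |TG| = 19.4, G = T + 19.4·(cos 47.000°, sin 47.000°) = (52.919, 10.087). The perpendicularity gives GW at right angles to TG; with |GW| = 20.7 on the right of TG, W = G + 20.7·(0.73135, -0.68200) = (68.058, -4.0305). Then |DW| = |W − D| = 68.178.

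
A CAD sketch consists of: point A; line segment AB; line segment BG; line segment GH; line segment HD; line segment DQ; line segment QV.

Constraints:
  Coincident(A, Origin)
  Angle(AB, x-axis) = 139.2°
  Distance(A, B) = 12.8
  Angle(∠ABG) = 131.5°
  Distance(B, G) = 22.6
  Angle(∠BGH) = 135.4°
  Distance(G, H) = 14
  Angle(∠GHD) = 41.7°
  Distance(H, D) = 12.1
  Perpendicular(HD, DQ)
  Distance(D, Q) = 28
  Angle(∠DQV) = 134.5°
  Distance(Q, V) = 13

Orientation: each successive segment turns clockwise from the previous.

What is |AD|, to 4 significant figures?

28.97

∠BGH = 135.4° gives GH at 46.10° from the x-axis; with |GH| = 14.0, H = (-0.2580, 41.05). ∠GHD = 41.7° gives HD at -92.20° from the x-axis; with |HD| = 12.1, D = (-0.7225, 28.96). Then |AD| = |D − A| = 28.97.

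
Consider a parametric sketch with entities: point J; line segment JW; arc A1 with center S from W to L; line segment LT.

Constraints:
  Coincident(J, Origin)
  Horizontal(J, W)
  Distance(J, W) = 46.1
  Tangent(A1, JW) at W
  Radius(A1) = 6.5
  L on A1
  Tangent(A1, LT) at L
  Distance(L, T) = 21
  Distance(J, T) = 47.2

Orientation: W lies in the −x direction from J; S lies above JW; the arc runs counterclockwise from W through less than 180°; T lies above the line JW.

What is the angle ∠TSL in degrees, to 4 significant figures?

72.80°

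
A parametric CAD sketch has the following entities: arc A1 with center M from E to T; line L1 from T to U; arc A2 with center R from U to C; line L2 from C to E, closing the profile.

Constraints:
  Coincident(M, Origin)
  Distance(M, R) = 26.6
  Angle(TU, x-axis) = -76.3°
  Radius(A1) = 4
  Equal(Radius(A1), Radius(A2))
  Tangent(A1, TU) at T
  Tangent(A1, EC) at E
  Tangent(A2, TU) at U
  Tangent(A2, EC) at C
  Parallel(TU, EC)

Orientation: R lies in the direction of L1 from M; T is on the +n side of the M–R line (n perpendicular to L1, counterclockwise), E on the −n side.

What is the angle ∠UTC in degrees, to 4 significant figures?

16.74°

Tangency of A1 to both parallel lines with radius 4.0 puts T and E at M ± 4.0·n: T = (3.886, 0.9474), E = (-3.886, -0.9474). Equal radii place U and C the same way about R: U = R + 4.0·n = (10.19, -24.90), C = R − 4.0·n = (2.414, -26.79). Then cos ∠UTC = TU·TC / (|TU||TC|), giving 16.74°.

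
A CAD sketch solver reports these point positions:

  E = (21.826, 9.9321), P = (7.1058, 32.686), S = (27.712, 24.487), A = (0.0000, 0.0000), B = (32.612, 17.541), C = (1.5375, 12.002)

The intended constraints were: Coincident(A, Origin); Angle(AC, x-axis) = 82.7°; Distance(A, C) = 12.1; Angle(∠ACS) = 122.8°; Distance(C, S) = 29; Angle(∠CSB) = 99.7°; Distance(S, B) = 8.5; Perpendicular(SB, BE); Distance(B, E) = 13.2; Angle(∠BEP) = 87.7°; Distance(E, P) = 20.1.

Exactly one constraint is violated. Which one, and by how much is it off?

Distance(E, P) = 20.1 — off by 7.00.

A = (0.00, 0.00) ✓; AC at 82.70° ✓; |AC| = 12.10 ✓; ∠ACS = 122.8° ✓; |CS| = 29.00 ✓; ∠CSB = 99.70° ✓; |SB| = 8.500 ✓; ∠(SB, BE) = 90.00° ✓; |BE| = 13.20 ✓; ∠BEP = 87.70° ✓; |EP| = 27.10 ✗.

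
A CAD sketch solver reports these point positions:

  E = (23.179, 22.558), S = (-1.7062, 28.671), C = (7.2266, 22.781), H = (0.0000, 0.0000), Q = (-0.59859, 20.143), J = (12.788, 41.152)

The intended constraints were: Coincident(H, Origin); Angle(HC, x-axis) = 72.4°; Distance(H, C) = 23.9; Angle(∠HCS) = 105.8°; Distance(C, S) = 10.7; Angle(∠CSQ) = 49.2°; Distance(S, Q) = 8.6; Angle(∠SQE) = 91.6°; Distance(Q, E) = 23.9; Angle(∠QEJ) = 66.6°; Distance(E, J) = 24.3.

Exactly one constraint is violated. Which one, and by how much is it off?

Distance(E, J) = 24.3 — off by 3.00.

H = (0.00, 0.00) ✓; HC at 72.40° ✓; |HC| = 23.90 ✓; ∠HCS = 105.8° ✓; |CS| = 10.70 ✓; ∠CSQ = 49.20° ✓; |SQ| = 8.600 ✓; ∠SQE = 91.60° ✓; |QE| = 23.90 ✓; ∠QEJ = 66.60° ✓; |EJ| = 21.30 ✗.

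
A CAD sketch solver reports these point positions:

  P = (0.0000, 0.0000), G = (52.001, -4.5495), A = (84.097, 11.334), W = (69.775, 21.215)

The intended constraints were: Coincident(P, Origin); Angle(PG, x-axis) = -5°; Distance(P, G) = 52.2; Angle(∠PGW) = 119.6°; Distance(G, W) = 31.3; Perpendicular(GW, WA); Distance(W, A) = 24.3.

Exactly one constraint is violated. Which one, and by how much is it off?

Distance(W, A) = 24.3 — off by 6.90.

P = (0.00, 0.00) ✓; PG at -5.000° ✓; |PG| = 52.20 ✓; ∠PGW = 119.6° ✓; |GW| = 31.30 ✓; ∠(GW, WA) = 90.00° ✓; |WA| = 17.40 ✗.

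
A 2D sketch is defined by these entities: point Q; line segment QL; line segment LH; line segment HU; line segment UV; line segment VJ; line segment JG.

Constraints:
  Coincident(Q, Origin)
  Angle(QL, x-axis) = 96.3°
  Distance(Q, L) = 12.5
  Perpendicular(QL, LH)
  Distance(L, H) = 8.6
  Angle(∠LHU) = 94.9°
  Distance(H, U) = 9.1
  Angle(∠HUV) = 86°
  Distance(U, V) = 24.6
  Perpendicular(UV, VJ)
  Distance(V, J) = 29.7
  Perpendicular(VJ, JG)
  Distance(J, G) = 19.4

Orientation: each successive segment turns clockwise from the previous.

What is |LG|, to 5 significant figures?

20.880

Q is at the origin; QL runs at 96.3° with length 12.5, so L = (-1.3717, 12.425). The perpendicularity gives LH at right angles to QL, so LH runs at 6.3000°; with |LH| = 8.6, H = (7.1764, 13.368). ∠LHU = 94.9° gives HU at -78.800° from the x-axis; with |HU| = 9.1, U = (8.9439, 4.4415). ∠HUV = 86.0° gives UV at -172.80° from the x-axis; with |UV| = 24.6, V = (-15.462, 1.3583). The perpendicularity gives VJ at right angles to UV, so VJ runs at 97.200°; with |VJ| = 29.7, J = (-19.185, 30.824). VJ ⟂ JG, so JG runs at 7.2000°; with |JG| = 19.4, G = (0.062524, 33.256). Then |LG| = |G − L| = 20.880.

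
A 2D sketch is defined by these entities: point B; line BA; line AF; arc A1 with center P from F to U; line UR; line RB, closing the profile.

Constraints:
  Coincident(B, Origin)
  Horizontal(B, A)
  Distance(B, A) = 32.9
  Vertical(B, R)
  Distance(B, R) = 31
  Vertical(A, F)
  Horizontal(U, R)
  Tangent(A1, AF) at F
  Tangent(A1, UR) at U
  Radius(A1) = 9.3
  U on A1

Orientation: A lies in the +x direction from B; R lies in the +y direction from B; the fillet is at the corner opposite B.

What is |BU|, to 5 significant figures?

38.961

B is at the origin; BA is horizontal with |BA| = 32.9 and A on the +x side, so A = (32.900, 0.0000). BR is vertical with |BR| = 31.0 and R on the +y side, so R = (0.0000, 31.000). The virtual corner opposite B is at (32.900, 31.000). A1 meets AF tangentially, so PF is at right angles to AF and tangency of A1 to UR means the radius PU is perpendicular to UR, with radius 9.3, so the center P sits 9.3 in from both sides at P = (23.600, 21.700). That places the tangent points at F = (32.900, 21.700) on AF and U = (23.600, 31.000) on UR. Then |BU| = |U − B| = 38.961.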